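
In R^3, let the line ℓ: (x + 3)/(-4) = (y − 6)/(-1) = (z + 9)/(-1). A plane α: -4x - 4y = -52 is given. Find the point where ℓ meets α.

ℓ has direction (-4, -1, -1) through (-3, 6, -9).
Substitute r = (-3, 6, -9) + t(-4, -1, -1) into the plane: -12 + 20t = -52, so t = -2.
Intersection: (-3, 6, -9) + (-2)·(-4, -1, -1) = (5, 8, -7).

(5, 8, -7)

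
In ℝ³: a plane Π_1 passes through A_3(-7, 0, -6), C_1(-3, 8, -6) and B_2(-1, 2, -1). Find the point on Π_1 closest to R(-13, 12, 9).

A_3C_1 = (4, 8, 0), A_3B_2 = (6, 2, 5); a normal to Π_1 is A_3C_1 × A_3B_2 = (40, -20, -40).
Using A_3: Π_1 has equation 40x - 20y - 40z = -40.
Foot = R − λn with λ = (n·R − d)/|n|² = (-1120 − (-40))/3600 = -3/10.
Foot = (-13, 12, 9) − (-3/10)·(40, -20, -40) = (-1, 6, -3).

(-1, 6, -3)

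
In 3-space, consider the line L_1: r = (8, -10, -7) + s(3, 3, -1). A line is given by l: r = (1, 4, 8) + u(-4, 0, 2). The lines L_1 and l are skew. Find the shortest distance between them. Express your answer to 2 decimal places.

Common perpendicular direction n = (3, 3, -1) × (-4, 0, 2) = (6, -2, 12).
With w = (1, 4, 8) − (8, -10, -7) = (-7, 14, 15), w · n = 110.
Distance = |w · n| / |n| = |110| / √184 ≈ 8.11.

8.11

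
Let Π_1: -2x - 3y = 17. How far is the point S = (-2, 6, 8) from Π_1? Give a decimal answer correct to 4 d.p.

n·S − d = (-2)·(-2) + (-3)·(6) + (0)·(8) − 17 = -31; |n| = √13.
Distance = |-31| / √13 = 31/√13 ≈ 8.5979.

8.5979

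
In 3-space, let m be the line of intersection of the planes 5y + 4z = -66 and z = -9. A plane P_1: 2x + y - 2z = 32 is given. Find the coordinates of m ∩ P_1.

Direction of m: (0, 5, 4) × (0, 0, 1) = (5, 0, 0).
A point on m: solving the two plane equations with x = 12 gives (12, -6, -9).
Substitute r = (12, -6, -9) + t(5, 0, 0) into the plane: 36 + 10t = 32, so t = -2/5.
Intersection: (12, -6, -9) + (-2/5)·(5, 0, 0) = (10, -6, -9).

(10, -6, -9)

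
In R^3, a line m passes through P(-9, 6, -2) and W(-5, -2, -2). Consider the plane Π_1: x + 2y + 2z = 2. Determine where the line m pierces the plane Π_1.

A direction vector for m is W − P = (4, -8, 0).
Substitute r = (-9, 6, -2) + t(4, -8, 0) into the plane: -1 + (-12)t = 2, so t = -1/4.
Intersection: (-9, 6, -2) + (-1/4)·(4, -8, 0) = (-10, 8, -2).

(-10, 8, -2)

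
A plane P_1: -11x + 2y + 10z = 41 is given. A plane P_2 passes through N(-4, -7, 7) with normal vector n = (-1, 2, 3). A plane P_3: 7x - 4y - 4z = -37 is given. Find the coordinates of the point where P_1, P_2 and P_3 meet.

(-3, 4, 0)

P_2: n·r = n·N gives -x + 2y + 3z = 11.
Solving the 3×3 linear system -11x + 2y + 10z = 41, -x + 2y + 3z = 11, 7x - 4y - 4z = -37 (e.g. by elimination or Cramer's rule, determinant = -110) gives (-3, 4, 0).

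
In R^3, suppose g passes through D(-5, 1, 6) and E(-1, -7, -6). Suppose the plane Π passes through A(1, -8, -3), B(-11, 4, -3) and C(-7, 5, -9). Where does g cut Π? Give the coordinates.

A direction vector for g is E − D = (4, -8, -12).
AB = (-12, 12, 0), AC = (-8, 13, -6); a normal to Π is AB × AC = (-72, -72, -60).
Using A: Π has equation -72x - 72y - 60z = 684.
Substitute r = (-5, 1, 6) + t(4, -8, -12) into the plane: -72 + 1008t = 684, so t = 3/4.
Intersection: (-5, 1, 6) + (3/4)·(4, -8, -12) = (-2, -5, -3).

(-2, -5, -3)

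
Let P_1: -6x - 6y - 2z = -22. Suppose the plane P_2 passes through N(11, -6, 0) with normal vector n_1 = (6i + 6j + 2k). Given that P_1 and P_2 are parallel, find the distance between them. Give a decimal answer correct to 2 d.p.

P_2: n_1·r = n_1·N gives 6x + 6y + 2z = 30.
Rescale P_2 by 1/(-1): -6x - 6y - 2z = -30. Then distance = |-22 − (-30)| / √76 ≈ 0.92.

0.92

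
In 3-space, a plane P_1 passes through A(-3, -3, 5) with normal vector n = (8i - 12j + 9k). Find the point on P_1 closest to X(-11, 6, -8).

P_1: n·r = n·A gives 8x - 12y + 9z = 57.
Foot = X − λn with λ = (n·X − d)/|n|² = (-232 − 57)/289 = -1.
Foot = (-11, 6, -8) − (-1)·(8, -12, 9) = (-3, -6, 1).

(-3, -6, 1)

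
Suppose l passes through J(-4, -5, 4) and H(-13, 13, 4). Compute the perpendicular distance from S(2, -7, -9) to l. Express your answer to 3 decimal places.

A direction vector for l is H − J = (-9, 18, 0).
Taking (-4, -5, 4) on l with direction v = (-9, 18, 0): w = S − (-4, -5, 4) = (6, -2, -13), and w × v = (234, 117, 90).
Distance = |w × v| / |v| = √76545 / √405 ≈ 13.748.

13.748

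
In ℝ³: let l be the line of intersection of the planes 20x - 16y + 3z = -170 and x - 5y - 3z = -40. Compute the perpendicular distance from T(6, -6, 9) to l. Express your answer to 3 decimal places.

16.093

Direction of l: (20, -16, 3) × (1, -5, -3) = (63, 63, -84).
A point on l: solving the two plane equations with x = -7 gives (-7, 3, 6).
Taking (-7, 3, 6) on l with direction v = (63, 63, -84): w = T − (-7, 3, 6) = (13, -9, 3), and w × v = (567, 1281, 1386).
Distance = |w × v| / |v| = √3883446 / √14994 ≈ 16.093.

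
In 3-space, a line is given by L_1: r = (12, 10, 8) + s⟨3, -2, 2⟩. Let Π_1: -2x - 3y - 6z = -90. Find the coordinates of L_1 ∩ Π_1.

Substitute r = (12, 10, 8) + t(3, -2, 2) into the plane: -102 + (-12)t = -90, so t = -1.
Intersection: (12, 10, 8) + (-1)·(3, -2, 2) = (9, 12, 6).

(9, 12, 6)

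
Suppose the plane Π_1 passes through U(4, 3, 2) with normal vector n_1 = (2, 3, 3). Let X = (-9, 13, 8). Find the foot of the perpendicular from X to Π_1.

Π_1: n_1·r = n_1·U gives 2x + 3y + 3z = 23.
Foot = X − λn with λ = (n·X − d)/|n|² = (45 − 23)/22 = 1.
Foot = (-9, 13, 8) − 1·(2, 3, 3) = (-11, 10, 5).

(-11, 10, 5)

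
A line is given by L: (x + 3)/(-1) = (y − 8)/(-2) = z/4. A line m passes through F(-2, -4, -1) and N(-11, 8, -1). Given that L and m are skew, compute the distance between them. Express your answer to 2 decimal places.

L has direction (-1, -2, 4) through (-3, 8, 0).
A direction vector for m is N − F = (-9, 12, 0).
Common perpendicular direction n = (-1, -2, 4) × (-9, 12, 0) = (-48, -36, -30).
With w = (-2, -4, -1) − (-3, 8, 0) = (1, -12, -1), w · n = 414.
Distance = |w · n| / |n| = |414| / √4500 ≈ 6.17.

6.17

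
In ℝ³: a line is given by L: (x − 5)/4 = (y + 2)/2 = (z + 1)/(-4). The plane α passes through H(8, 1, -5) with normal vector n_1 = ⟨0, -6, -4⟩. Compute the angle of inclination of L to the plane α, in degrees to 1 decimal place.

5.3

L has direction (4, 2, -4) through (5, -2, -1).
α: n_1·r = n_1·H gives -6y - 4z = 14.
sin θ = |n·v| / (|n||v|) = |4| / (√52 · √36) = 0.09245.
θ ≈ 5.3°.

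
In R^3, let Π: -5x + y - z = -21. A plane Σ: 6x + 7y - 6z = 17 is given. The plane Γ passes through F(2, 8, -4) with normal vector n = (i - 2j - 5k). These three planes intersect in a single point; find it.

(4, -1, 0)

Γ: n·r = n·F gives x - 2y - 5z = 6.
Solving the 3×3 linear system -5x + y - z = -21, 6x + 7y - 6z = 17, x - 2y - 5z = 6 (e.g. by elimination or Cramer's rule, determinant = 278) gives (4, -1, 0).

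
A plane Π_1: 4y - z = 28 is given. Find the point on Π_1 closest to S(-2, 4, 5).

(-2, 8, 4)

Foot = S − λn with λ = (n·S − d)/|n|² = (11 − 28)/17 = -1.
Foot = (-2, 4, 5) − (-1)·(0, 4, -1) = (-2, 8, 4).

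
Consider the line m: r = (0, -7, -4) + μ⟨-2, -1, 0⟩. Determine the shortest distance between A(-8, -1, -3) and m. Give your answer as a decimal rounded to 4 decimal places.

Taking (0, -7, -4) on m with direction v = (-2, -1, 0): w = A − (0, -7, -4) = (-8, 6, 1), and w × v = (1, -2, 20).
Distance = |w × v| / |v| = √405 / √5 ≈ 9.0000.

9.0000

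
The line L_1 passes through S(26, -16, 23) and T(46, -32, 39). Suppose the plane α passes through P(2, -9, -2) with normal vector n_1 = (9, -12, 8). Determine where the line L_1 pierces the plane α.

(6, 0, 7)

A direction vector for L_1 is T − S = (20, -16, 16).
α: n_1·r = n_1·P gives 9x - 12y + 8z = 110.
Substitute r = (26, -16, 23) + t(20, -16, 16) into the plane: 610 + 500t = 110, so t = -1.
Intersection: (26, -16, 23) + (-1)·(20, -16, 16) = (6, 0, 7).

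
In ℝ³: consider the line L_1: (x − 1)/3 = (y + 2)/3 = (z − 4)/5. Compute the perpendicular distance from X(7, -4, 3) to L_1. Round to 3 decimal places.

6.314

L_1 has direction (3, 3, 5) through (1, -2, 4).
Taking (1, -2, 4) on L_1 with direction v = (3, 3, 5): w = X − (1, -2, 4) = (6, -2, -1), and w × v = (-7, -33, 24).
Distance = |w × v| / |v| = √1714 / √43 ≈ 6.314.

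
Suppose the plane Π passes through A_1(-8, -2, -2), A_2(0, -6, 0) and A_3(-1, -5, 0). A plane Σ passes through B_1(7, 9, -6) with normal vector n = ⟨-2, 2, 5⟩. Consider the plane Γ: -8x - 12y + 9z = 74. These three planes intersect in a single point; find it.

A_1A_2 = (8, -4, 2), A_1A_3 = (7, -3, 2); a normal to Π is A_1A_2 × A_1A_3 = (-2, -2, 4).
Using A_1: Π has equation -2x - 2y + 4z = 12.
Σ: n·r = n·B_1 gives -2x + 2y + 5z = -26.
Solving the 3×3 linear system -2x - 2y + 4z = 12, -2x + 2y + 5z = -26, -8x - 12y + 9z = 74 (e.g. by elimination or Cramer's rule, determinant = 48) gives (8, -10, 2).

(8, -10, 2)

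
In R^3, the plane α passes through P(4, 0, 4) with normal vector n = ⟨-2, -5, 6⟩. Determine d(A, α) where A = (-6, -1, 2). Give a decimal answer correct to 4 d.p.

1.6125

α: n·r = n·P gives -2x - 5y + 6z = 16.
n·A − d = (-2)·(-6) + (-5)·(-1) + (6)·(2) − 16 = 13; |n| = √65.
Distance = |13| / √65 = 13/√65 ≈ 1.6125.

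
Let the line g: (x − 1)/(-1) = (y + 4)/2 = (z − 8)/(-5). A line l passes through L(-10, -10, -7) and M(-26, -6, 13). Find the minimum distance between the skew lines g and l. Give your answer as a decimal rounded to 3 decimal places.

g has direction (-1, 2, -5) through (1, -4, 8).
A direction vector for l is M − L = (-16, 4, 20).
Common perpendicular direction n = (-1, 2, -5) × (-16, 4, 20) = (60, 100, 28).
With w = (-10, -10, -7) − (1, -4, 8) = (-11, -6, -15), w · n = -1680.
Distance = |w · n| / |n| = |-1680| / √14384 ≈ 14.008.

14.008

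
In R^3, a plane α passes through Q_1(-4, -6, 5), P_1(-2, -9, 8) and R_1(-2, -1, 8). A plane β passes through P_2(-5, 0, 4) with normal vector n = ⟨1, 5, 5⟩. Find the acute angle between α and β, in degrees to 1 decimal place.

74.2

Q_1P_1 = (2, -3, 3), Q_1R_1 = (2, 5, 3); a normal to α is Q_1P_1 × Q_1R_1 = (-24, 0, 16).
Using Q_1: α has equation -24x + 16z = 176.
β: n·r = n·P_2 gives x + 5y + 5z = 15.
cos θ = |n₁·n₂| / (|n₁||n₂|) = |56| / (√832 · √51).
θ = arccos(0.27186) ≈ 74.2°.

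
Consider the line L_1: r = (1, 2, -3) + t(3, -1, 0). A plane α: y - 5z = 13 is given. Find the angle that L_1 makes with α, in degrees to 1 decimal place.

sin θ = |n·v| / (|n||v|) = |-1| / (√26 · √10) = 0.06202.
θ ≈ 3.6°.

3.6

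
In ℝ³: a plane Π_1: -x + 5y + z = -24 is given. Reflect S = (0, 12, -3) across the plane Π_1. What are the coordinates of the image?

λ = (n·S − d)/|n|² = (57 − (-24))/27 = 3.
Reflection = S − 2λn = (0, 12, -3) − 6·(-1, 5, 1) = (6, -18, -9).

(6, -18, -9)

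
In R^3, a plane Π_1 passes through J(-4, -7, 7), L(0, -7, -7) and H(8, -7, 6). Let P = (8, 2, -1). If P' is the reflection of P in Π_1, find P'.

(8, -16, -1)

JL = (4, 0, -14), JH = (12, 0, -1); a normal to Π_1 is JL × JH = (0, -164, 0).
Using J: Π_1 has equation -164y = 1148.
λ = (n·P − d)/|n|² = (-328 − 1148)/26896 = -9/164.
Reflection = P − 2λn = (8, 2, -1) − (-9/82)·(0, -164, 0) = (8, -16, -1).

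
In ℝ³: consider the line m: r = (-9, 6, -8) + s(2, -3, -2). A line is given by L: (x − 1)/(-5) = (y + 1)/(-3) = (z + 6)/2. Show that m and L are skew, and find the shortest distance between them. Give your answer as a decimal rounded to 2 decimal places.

8.19

L has direction (-5, -3, 2) through (1, -1, -6).
Common perpendicular direction n = (2, -3, -2) × (-5, -3, 2) = (-12, 6, -21).
With w = (1, -1, -6) − (-9, 6, -8) = (10, -7, 2), w · n = -204.
Since n ≠ 0 the lines are not parallel, and w · n = -204 ≠ 0 so they do not intersect; hence they are skew.
Distance = |w · n| / |n| = |-204| / √621 ≈ 8.19.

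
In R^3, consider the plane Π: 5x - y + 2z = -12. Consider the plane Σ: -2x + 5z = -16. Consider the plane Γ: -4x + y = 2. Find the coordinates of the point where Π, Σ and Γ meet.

(-2, -6, -4)

Solving the 3×3 linear system 5x - y + 2z = -12, -2x + 5z = -16, -4x + y = 2 (e.g. by elimination or Cramer's rule, determinant = -9) gives (-2, -6, -4).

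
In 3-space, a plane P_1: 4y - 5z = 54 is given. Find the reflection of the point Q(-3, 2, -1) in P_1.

(-3, 10, -11)

λ = (n·Q − d)/|n|² = (13 − 54)/41 = -1.
Reflection = Q − 2λn = (-3, 2, -1) − (-2)·(0, 4, -5) = (-3, 10, -11).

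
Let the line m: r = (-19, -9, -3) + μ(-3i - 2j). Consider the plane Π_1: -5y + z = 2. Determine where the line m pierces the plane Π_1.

Substitute r = (-19, -9, -3) + t(-3, -2, 0) into the plane: 42 + 10t = 2, so t = -4.
Intersection: (-19, -9, -3) + (-4)·(-3, -2, 0) = (-7, -1, -3).

(-7, -1, -3)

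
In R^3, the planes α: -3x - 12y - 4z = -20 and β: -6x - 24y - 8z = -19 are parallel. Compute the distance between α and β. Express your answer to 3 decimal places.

0.808

Rescale β by 1/2: -3x - 12y - 4z = -19/2. Then distance = |-20 − (-19/2)| / √169 ≈ 0.808.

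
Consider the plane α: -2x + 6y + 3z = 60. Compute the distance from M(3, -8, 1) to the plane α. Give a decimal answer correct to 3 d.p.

n·M − d = (-2)·(3) + (6)·(-8) + (3)·(1) − 60 = -111; |n| = √49.
Distance = |-111| / √49 = 111/√49 ≈ 15.857.

15.857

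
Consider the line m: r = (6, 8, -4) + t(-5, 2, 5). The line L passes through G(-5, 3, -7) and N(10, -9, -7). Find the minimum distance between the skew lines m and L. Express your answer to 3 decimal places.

11.180

A direction vector for L is N − G = (15, -12, 0).
Common perpendicular direction n = (-5, 2, 5) × (15, -12, 0) = (60, 75, 30).
With w = (-5, 3, -7) − (6, 8, -4) = (-11, -5, -3), w · n = -1125.
Distance = |w · n| / |n| = |-1125| / √10125 ≈ 11.180.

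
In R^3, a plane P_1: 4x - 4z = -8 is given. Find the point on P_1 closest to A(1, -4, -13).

(-7, -4, -5)

Foot = A − λn with λ = (n·A − d)/|n|² = (56 − (-8))/32 = 2.
Foot = (1, -4, -13) − 2·(4, 0, -4) = (-7, -4, -5).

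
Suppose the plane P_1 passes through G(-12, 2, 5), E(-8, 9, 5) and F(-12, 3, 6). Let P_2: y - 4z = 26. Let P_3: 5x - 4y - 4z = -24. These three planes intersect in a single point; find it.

(-4, 6, -5)

GE = (4, 7, 0), GF = (0, 1, 1); a normal to P_1 is GE × GF = (7, -4, 4).
Using G: P_1 has equation 7x - 4y + 4z = -72.
Solving the 3×3 linear system 7x - 4y + 4z = -72, y - 4z = 26, 5x - 4y - 4z = -24 (e.g. by elimination or Cramer's rule, determinant = -80) gives (-4, 6, -5).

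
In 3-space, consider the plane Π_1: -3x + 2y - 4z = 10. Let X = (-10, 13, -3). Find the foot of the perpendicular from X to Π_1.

(-4, 9, 5)

Foot = X − λn with λ = (n·X − d)/|n|² = (68 − 10)/29 = 2.
Foot = (-10, 13, -3) − 2·(-3, 2, -4) = (-4, 9, 5).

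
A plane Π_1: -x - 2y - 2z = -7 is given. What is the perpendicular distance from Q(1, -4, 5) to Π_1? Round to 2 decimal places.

1.33

n·Q − d = (-1)·(1) + (-2)·(-4) + (-2)·(5) − (-7) = 4; |n| = √9.
Distance = |4| / √9 = 4/√9 ≈ 1.33.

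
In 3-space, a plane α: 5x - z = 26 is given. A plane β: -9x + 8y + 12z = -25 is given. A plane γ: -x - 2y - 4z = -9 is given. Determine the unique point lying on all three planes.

Solving the 3×3 linear system 5x - z = 26, -9x + 8y + 12z = -25, -x - 2y - 4z = -9 (e.g. by elimination or Cramer's rule, determinant = -66) gives (5, 4, -1).

(5, 4, -1)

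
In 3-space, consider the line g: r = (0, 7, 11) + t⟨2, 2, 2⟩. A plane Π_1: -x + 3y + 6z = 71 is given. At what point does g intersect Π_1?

Substitute r = (0, 7, 11) + t(2, 2, 2) into the plane: 87 + 16t = 71, so t = -1.
Intersection: (0, 7, 11) + (-1)·(2, 2, 2) = (-2, 5, 9).

(-2, 5, 9)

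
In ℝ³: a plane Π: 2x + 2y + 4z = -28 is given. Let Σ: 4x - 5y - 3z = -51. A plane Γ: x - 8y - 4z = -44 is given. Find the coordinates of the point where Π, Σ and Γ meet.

Solving the 3×3 linear system 2x + 2y + 4z = -28, 4x - 5y - 3z = -51, x - 8y - 4z = -44 (e.g. by elimination or Cramer's rule, determinant = -90) gives (-8, 8, -7).

(-8, 8, -7)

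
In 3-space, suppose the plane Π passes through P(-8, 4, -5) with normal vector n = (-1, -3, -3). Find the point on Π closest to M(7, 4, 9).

Π: n·r = n·P gives -x - 3y - 3z = 11.
Foot = M − λn with λ = (n·M − d)/|n|² = (-46 − 11)/19 = -3.
Foot = (7, 4, 9) − (-3)·(-1, -3, -3) = (4, -5, 0).

(4, -5, 0)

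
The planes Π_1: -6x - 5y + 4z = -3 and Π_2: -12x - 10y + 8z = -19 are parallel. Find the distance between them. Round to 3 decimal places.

0.741

Rescale Π_2 by 1/2: -6x - 5y + 4z = -19/2. Then distance = |-3 − (-19/2)| / √77 ≈ 0.741.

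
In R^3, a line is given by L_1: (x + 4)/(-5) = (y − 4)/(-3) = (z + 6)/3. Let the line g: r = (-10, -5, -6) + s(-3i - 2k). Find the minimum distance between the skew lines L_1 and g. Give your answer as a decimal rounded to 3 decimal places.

6.175

L_1 has direction (-5, -3, 3) through (-4, 4, -6).
Common perpendicular direction n = (-5, -3, 3) × (-3, 0, -2) = (6, -19, -9).
With w = (-10, -5, -6) − (-4, 4, -6) = (-6, -9, 0), w · n = 135.
Distance = |w · n| / |n| = |135| / √478 ≈ 6.175.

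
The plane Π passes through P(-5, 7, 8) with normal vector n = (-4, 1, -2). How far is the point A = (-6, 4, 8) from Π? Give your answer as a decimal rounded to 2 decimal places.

Π: n·r = n·P gives -4x + y - 2z = 11.
n·A − d = (-4)·(-6) + (1)·(4) + (-2)·(8) − 11 = 1; |n| = √21.
Distance = |1| / √21 = 1/√21 ≈ 0.22.

0.22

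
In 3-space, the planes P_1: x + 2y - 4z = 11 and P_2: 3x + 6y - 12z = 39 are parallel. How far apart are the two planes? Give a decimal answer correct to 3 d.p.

Rescale P_2 by 1/3: x + 2y - 4z = 13. Then distance = |11 − 13| / √21 ≈ 0.436.

0.436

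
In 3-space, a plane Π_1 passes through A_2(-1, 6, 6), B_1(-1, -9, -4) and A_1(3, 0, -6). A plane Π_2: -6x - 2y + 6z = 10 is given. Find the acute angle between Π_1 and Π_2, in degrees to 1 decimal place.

A_2B_1 = (0, -15, -10), A_2A_1 = (4, -6, -12); a normal to Π_1 is A_2B_1 × A_2A_1 = (120, -40, 60).
Using A_2: Π_1 has equation 120x - 40y + 60z = 0.
cos θ = |n₁·n₂| / (|n₁||n₂|) = |-280| / (√19600 · √76).
θ = arccos(0.22942) ≈ 76.7°.

76.7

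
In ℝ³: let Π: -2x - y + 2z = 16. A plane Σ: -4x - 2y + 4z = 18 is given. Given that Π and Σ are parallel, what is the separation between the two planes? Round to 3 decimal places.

Rescale Σ by 1/2: -2x - y + 2z = 9. Then distance = |16 − 9| / √9 ≈ 2.333.

2.333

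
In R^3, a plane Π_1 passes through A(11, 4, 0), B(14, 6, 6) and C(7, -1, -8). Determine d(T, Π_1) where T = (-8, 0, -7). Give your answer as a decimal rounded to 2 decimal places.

13.86

AB = (3, 2, 6), AC = (-4, -5, -8); a normal to Π_1 is AB × AC = (14, 0, -7).
Using A: Π_1 has equation 14x - 7z = 154.
n·T − d = (14)·(-8) + (0)·(0) + (-7)·(-7) − 154 = -217; |n| = √245.
Distance = |-217| / √245 = 217/√245 ≈ 13.86.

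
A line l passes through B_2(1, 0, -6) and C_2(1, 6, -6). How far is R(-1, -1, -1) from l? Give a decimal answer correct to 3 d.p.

A direction vector for l is C_2 − B_2 = (0, 6, 0).
Taking (1, 0, -6) on l with direction v = (0, 6, 0): w = R − (1, 0, -6) = (-2, -1, 5), and w × v = (-30, 0, -12).
Distance = |w × v| / |v| = √1044 / √36 ≈ 5.385.

5.385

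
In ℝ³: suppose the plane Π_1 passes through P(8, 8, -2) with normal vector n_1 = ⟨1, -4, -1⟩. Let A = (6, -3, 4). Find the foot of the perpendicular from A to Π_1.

(4, 5, 6)

Π_1: n_1·r = n_1·P gives x - 4y - z = -22.
Foot = A − λn with λ = (n·A − d)/|n|² = (14 − (-22))/18 = 2.
Foot = (6, -3, 4) − 2·(1, -4, -1) = (4, 5, 6).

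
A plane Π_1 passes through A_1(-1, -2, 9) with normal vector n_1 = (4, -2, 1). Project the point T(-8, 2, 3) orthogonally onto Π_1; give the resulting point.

Π_1: n_1·r = n_1·A_1 gives 4x - 2y + z = 9.
Foot = T − λn with λ = (n·T − d)/|n|² = (-33 − 9)/21 = -2.
Foot = (-8, 2, 3) − (-2)·(4, -2, 1) = (0, -2, 5).

(0, -2, 5)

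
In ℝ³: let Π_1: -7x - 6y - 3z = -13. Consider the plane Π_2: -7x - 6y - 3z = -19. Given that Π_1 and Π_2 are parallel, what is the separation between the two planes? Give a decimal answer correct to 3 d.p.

Same normal n = (-7, -6, -3) with |n| = √94; distance = |-13 − (-19)| / |n| = 6/√94 ≈ 0.619.

0.619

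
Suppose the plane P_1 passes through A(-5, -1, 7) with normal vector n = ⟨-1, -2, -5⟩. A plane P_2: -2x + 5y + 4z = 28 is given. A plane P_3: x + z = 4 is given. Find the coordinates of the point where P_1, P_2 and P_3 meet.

(-2, 0, 6)

P_1: n·r = n·A gives -x - 2y - 5z = -28.
Solving the 3×3 linear system -x - 2y - 5z = -28, -2x + 5y + 4z = 28, x + z = 4 (e.g. by elimination or Cramer's rule, determinant = 8) gives (-2, 0, 6).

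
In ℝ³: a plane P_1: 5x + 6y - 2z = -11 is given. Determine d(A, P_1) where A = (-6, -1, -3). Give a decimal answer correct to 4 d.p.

n·A − d = (5)·(-6) + (6)·(-1) + (-2)·(-3) − (-11) = -19; |n| = √65.
Distance = |-19| / √65 = 19/√65 ≈ 2.3567.

2.3567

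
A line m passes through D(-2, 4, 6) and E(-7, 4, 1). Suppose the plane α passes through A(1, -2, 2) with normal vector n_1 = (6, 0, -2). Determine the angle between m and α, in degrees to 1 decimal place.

A direction vector for m is E − D = (-5, 0, -5).
α: n_1·r = n_1·A gives 6x - 2z = 2.
sin θ = |n·v| / (|n||v|) = |-20| / (√40 · √50) = 0.44721.
θ ≈ 26.6°.

26.6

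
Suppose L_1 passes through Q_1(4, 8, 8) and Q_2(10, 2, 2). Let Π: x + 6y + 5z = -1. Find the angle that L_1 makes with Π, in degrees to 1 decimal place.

A direction vector for L_1 is Q_2 − Q_1 = (6, -6, -6).
sin θ = |n·v| / (|n||v|) = |-60| / (√62 · √108) = 0.73324.
θ ≈ 47.2°.

47.2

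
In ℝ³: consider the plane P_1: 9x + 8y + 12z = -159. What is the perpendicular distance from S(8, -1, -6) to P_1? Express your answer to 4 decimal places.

8.8824

n·S − d = (9)·(8) + (8)·(-1) + (12)·(-6) − (-159) = 151; |n| = √289.
Distance = |151| / √289 = 151/√289 ≈ 8.8824.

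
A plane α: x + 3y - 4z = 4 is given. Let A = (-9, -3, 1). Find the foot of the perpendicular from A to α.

(-8, 0, -3)

Foot = A − λn with λ = (n·A − d)/|n|² = (-22 − 4)/26 = -1.
Foot = (-9, -3, 1) − (-1)·(1, 3, -4) = (-8, 0, -3).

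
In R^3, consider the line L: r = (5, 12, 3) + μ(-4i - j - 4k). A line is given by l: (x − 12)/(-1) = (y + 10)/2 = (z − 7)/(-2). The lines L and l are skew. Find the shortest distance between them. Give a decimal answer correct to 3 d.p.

8.692

l has direction (-1, 2, -2) through (12, -10, 7).
Common perpendicular direction n = (-4, -1, -4) × (-1, 2, -2) = (10, -4, -9).
With w = (12, -10, 7) − (5, 12, 3) = (7, -22, 4), w · n = 122.
Distance = |w · n| / |n| = |122| / √197 ≈ 8.692.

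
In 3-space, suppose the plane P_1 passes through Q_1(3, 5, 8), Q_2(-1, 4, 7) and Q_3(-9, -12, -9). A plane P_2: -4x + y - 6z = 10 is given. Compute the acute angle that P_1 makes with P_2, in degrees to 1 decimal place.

47.2

Q_1Q_2 = (-4, -1, -1), Q_1Q_3 = (-12, -17, -17); a normal to P_1 is Q_1Q_2 × Q_1Q_3 = (0, -56, 56).
Using Q_1: P_1 has equation -56y + 56z = 168.
cos θ = |n₁·n₂| / (|n₁||n₂|) = |-392| / (√6272 · √53).
θ = arccos(0.67990) ≈ 47.2°.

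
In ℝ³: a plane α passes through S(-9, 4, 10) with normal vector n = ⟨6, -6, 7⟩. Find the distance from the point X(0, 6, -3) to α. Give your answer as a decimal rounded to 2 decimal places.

α: n·r = n·S gives 6x - 6y + 7z = -8.
n·X − d = (6)·(0) + (-6)·(6) + (7)·(-3) − (-8) = -49; |n| = √121.
Distance = |-49| / √121 = 49/√121 ≈ 4.45.

4.45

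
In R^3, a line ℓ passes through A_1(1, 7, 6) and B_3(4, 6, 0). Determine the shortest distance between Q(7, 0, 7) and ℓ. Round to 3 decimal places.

8.840

A direction vector for ℓ is B_3 − A_1 = (3, -1, -6).
Taking (1, 7, 6) on ℓ with direction v = (3, -1, -6): w = Q − (1, 7, 6) = (6, -7, 1), and w × v = (43, 39, 15).
Distance = |w × v| / |v| = √3595 / √46 ≈ 8.840.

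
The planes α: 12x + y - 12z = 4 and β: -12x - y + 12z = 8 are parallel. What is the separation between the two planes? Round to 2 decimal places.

Rescale β by 1/(-1): 12x + y - 12z = -8. Then distance = |4 − (-8)| / √289 ≈ 0.71.

0.71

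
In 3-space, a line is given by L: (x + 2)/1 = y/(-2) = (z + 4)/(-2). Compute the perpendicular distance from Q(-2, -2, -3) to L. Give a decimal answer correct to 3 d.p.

L has direction (1, -2, -2) through (-2, 0, -4).
Taking (-2, 0, -4) on L with direction v = (1, -2, -2): w = Q − (-2, 0, -4) = (0, -2, 1), and w × v = (6, 1, 2).
Distance = |w × v| / |v| = √41 / √9 ≈ 2.134.

2.134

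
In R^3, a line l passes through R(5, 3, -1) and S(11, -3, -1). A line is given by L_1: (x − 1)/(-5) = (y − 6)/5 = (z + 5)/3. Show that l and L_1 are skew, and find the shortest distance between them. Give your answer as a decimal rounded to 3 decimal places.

A direction vector for l is S − R = (6, -6, 0).
L_1 has direction (-5, 5, 3) through (1, 6, -5).
Common perpendicular direction n = (6, -6, 0) × (-5, 5, 3) = (-18, -18, 0).
With w = (1, 6, -5) − (5, 3, -1) = (-4, 3, -4), w · n = 18.
Since n ≠ 0 the lines are not parallel, and w · n = 18 ≠ 0 so they do not intersect; hence they are skew.
Distance = |w · n| / |n| = |18| / √648 ≈ 0.707.

0.707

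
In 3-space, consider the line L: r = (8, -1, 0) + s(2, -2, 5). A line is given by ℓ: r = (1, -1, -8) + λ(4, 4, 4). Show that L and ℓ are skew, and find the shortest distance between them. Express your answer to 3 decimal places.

1.976

Common perpendicular direction n = (2, -2, 5) × (4, 4, 4) = (-28, 12, 16).
With w = (1, -1, -8) − (8, -1, 0) = (-7, 0, -8), w · n = 68.
Since n ≠ 0 the lines are not parallel, and w · n = 68 ≠ 0 so they do not intersect; hence they are skew.
Distance = |w · n| / |n| = |68| / √1184 ≈ 1.976.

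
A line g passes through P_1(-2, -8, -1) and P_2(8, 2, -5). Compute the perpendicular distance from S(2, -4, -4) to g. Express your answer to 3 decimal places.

A direction vector for g is P_2 − P_1 = (10, 10, -4).
Taking (-2, -8, -1) on g with direction v = (10, 10, -4): w = S − (-2, -8, -1) = (4, 4, -3), and w × v = (14, -14, 0).
Distance = |w × v| / |v| = √392 / √216 ≈ 1.347.

1.347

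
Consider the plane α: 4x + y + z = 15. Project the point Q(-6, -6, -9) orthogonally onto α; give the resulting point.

Foot = Q − λn with λ = (n·Q − d)/|n|² = (-39 − 15)/18 = -3.
Foot = (-6, -6, -9) − (-3)·(4, 1, 1) = (6, -3, -6).

(6, -3, -6)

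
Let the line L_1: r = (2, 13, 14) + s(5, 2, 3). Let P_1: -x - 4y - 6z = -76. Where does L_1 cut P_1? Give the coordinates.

(-8, 9, 8)

Substitute r = (2, 13, 14) + t(5, 2, 3) into the plane: -138 + (-31)t = -76, so t = -2.
Intersection: (2, 13, 14) + (-2)·(5, 2, 3) = (-8, 9, 8).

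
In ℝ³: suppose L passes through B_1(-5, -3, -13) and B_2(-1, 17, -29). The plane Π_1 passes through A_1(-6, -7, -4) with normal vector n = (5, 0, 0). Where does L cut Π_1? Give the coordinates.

A direction vector for L is B_2 − B_1 = (4, 20, -16).
Π_1: n·r = n·A_1 gives 5x = -30.
Substitute r = (-5, -3, -13) + t(4, 20, -16) into the plane: -25 + 20t = -30, so t = -1/4.
Intersection: (-5, -3, -13) + (-1/4)·(4, 20, -16) = (-6, -8, -9).

(-6, -8, -9)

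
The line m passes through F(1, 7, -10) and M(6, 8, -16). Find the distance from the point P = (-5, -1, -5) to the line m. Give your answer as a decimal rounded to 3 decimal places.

A direction vector for m is M − F = (5, 1, -6).
Taking (1, 7, -10) on m with direction v = (5, 1, -6): w = P − (1, 7, -10) = (-6, -8, 5), and w × v = (43, -11, 34).
Distance = |w × v| / |v| = √3126 / √62 ≈ 7.101.

7.101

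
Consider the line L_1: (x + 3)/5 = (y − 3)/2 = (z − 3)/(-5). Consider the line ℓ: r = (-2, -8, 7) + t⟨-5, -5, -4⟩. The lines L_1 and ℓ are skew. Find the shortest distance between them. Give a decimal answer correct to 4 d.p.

L_1 has direction (5, 2, -5) through (-3, 3, 3).
Common perpendicular direction n = (5, 2, -5) × (-5, -5, -4) = (-33, 45, -15).
With w = (-2, -8, 7) − (-3, 3, 3) = (1, -11, 4), w · n = -588.
Distance = |w · n| / |n| = |-588| / √3339 ≈ 10.1758.

10.1758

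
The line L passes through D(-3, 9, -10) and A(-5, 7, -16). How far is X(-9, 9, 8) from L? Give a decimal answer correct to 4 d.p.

A direction vector for L is A − D = (-2, -2, -6).
Taking (-3, 9, -10) on L with direction v = (-2, -2, -6): w = X − (-3, 9, -10) = (-6, 0, 18), and w × v = (36, -72, 12).
Distance = |w × v| / |v| = √6624 / √44 ≈ 12.2697.

12.2697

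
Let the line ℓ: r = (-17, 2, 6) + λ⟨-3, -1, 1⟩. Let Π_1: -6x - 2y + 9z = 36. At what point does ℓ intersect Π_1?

(-5, 6, 2)

Substitute r = (-17, 2, 6) + t(-3, -1, 1) into the plane: 152 + 29t = 36, so t = -4.
Intersection: (-17, 2, 6) + (-4)·(-3, -1, 1) = (-5, 6, 2).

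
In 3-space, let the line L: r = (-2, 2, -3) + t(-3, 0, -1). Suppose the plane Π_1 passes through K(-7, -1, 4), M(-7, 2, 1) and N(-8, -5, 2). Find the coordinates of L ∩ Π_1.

KM = (0, 3, -3), KN = (-1, -4, -2); a normal to Π_1 is KM × KN = (-18, 3, 3).
Using K: Π_1 has equation -18x + 3y + 3z = 135.
Substitute r = (-2, 2, -3) + t(-3, 0, -1) into the plane: 33 + 51t = 135, so t = 2.
Intersection: (-2, 2, -3) + 2·(-3, 0, -1) = (-8, 2, -5).

(-8, 2, -5)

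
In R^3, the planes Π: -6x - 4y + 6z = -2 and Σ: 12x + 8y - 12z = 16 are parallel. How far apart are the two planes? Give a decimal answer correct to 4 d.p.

Rescale Σ by 1/(-2): -6x - 4y + 6z = -8. Then distance = |-2 − (-8)| / √88 ≈ 0.6396.

0.6396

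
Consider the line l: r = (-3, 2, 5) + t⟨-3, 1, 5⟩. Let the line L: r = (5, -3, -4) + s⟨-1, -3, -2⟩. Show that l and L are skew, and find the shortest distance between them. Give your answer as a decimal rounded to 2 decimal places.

Common perpendicular direction n = (-3, 1, 5) × (-1, -3, -2) = (13, -11, 10).
With w = (5, -3, -4) − (-3, 2, 5) = (8, -5, -9), w · n = 69.
Since n ≠ 0 the lines are not parallel, and w · n = 69 ≠ 0 so they do not intersect; hence they are skew.
Distance = |w · n| / |n| = |69| / √390 ≈ 3.49.

3.49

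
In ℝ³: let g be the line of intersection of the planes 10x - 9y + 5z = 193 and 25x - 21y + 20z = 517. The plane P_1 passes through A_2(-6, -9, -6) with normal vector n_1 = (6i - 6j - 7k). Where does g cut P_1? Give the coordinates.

Direction of g: (10, -9, 5) × (25, -21, 20) = (-75, -75, 15).
A point on g: solving the two plane equations with x = 30 gives (30, 13, 2).
P_1: n_1·r = n_1·A_2 gives 6x - 6y - 7z = 60.
Substitute r = (30, 13, 2) + t(-75, -75, 15) into the plane: 88 + (-105)t = 60, so t = 4/15.
Intersection: (30, 13, 2) + (4/15)·(-75, -75, 15) = (10, -7, 6).

(10, -7, 6)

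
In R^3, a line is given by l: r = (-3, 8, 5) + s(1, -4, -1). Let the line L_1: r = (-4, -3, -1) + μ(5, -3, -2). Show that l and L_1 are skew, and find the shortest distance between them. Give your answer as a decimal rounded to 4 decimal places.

Common perpendicular direction n = (1, -4, -1) × (5, -3, -2) = (5, -3, 17).
With w = (-4, -3, -1) − (-3, 8, 5) = (-1, -11, -6), w · n = -74.
Since n ≠ 0 the lines are not parallel, and w · n = -74 ≠ 0 so they do not intersect; hence they are skew.
Distance = |w · n| / |n| = |-74| / √323 ≈ 4.1175.

4.1175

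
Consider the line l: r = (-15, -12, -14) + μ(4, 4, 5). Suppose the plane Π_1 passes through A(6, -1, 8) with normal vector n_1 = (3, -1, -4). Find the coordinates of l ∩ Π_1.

(-3, 0, 1)

Π_1: n_1·r = n_1·A gives 3x - y - 4z = -13.
Substitute r = (-15, -12, -14) + t(4, 4, 5) into the plane: 23 + (-12)t = -13, so t = 3.
Intersection: (-15, -12, -14) + 3·(4, 4, 5) = (-3, 0, 1).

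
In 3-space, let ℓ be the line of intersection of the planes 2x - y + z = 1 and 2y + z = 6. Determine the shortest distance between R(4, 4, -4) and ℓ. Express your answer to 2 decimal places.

1.07

Direction of ℓ: (2, -1, 1) × (0, 2, 1) = (-3, -2, 4).
A point on ℓ: solving the two plane equations with x = 2 gives (2, 3, 0).
Taking (2, 3, 0) on ℓ with direction v = (-3, -2, 4): w = R − (2, 3, 0) = (2, 1, -4), and w × v = (-4, 4, -1).
Distance = |w × v| / |v| = √33 / √29 ≈ 1.07.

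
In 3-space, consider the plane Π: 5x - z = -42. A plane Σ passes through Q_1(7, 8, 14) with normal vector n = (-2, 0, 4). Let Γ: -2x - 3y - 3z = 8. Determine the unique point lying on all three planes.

(-7, -5, 7)

Σ: n·r = n·Q_1 gives -2x + 4z = 42.
Solving the 3×3 linear system 5x - z = -42, -2x + 4z = 42, -2x - 3y - 3z = 8 (e.g. by elimination or Cramer's rule, determinant = 54) gives (-7, -5, 7).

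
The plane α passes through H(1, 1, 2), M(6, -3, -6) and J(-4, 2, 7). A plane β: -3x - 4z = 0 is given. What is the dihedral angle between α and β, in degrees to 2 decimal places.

HM = (5, -4, -8), HJ = (-5, 1, 5); a normal to α is HM × HJ = (-12, 15, -15).
Using H: α has equation -12x + 15y - 15z = -27.
cos θ = |n₁·n₂| / (|n₁||n₂|) = |96| / (√594 · √25).
θ = arccos(0.78779) ≈ 38.02°.

38.02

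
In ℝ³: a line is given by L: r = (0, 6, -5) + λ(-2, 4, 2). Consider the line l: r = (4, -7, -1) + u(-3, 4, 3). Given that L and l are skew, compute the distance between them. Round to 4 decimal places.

Common perpendicular direction n = (-2, 4, 2) × (-3, 4, 3) = (4, 0, 4).
With w = (4, -7, -1) − (0, 6, -5) = (4, -13, 4), w · n = 32.
Distance = |w · n| / |n| = |32| / √32 ≈ 5.6569.

5.6569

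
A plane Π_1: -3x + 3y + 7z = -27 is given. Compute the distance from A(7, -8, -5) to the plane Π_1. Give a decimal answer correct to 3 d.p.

n·A − d = (-3)·(7) + (3)·(-8) + (7)·(-5) − (-27) = -53; |n| = √67.
Distance = |-53| / √67 = 53/√67 ≈ 6.475.

6.475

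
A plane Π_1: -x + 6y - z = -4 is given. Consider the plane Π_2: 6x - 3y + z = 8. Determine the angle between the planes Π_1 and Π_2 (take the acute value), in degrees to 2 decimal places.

53.28

cos θ = |n₁·n₂| / (|n₁||n₂|) = |-25| / (√38 · √46).
θ = arccos(0.59796) ≈ 53.28°.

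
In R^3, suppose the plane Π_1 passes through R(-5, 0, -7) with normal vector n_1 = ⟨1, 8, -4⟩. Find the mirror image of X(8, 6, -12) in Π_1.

Π_1: n_1·r = n_1·R gives x + 8y - 4z = 23.
λ = (n·X − d)/|n|² = (104 − 23)/81 = 1.
Reflection = X − 2λn = (8, 6, -12) − 2·(1, 8, -4) = (6, -10, -4).

(6, -10, -4)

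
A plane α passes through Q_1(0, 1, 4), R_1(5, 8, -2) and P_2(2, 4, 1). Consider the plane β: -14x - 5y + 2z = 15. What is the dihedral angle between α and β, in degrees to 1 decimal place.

Q_1R_1 = (5, 7, -6), Q_1P_2 = (2, 3, -3); a normal to α is Q_1R_1 × Q_1P_2 = (-3, 3, 1).
Using Q_1: α has equation -3x + 3y + z = 7.
cos θ = |n₁·n₂| / (|n₁||n₂|) = |29| / (√19 · √225).
θ = arccos(0.44354) ≈ 63.7°.

63.7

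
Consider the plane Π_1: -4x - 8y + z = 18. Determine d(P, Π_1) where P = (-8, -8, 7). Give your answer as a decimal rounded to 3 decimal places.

n·P − d = (-4)·(-8) + (-8)·(-8) + (1)·(7) − 18 = 85; |n| = √81.
Distance = |85| / √81 = 85/√81 ≈ 9.444.

9.444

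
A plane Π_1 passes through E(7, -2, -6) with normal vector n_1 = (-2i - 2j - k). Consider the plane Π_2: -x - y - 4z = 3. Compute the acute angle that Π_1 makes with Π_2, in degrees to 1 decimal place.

Π_1: n_1·r = n_1·E gives -2x - 2y - z = -4.
cos θ = |n₁·n₂| / (|n₁||n₂|) = |8| / (√9 · √18).
θ = arccos(0.62854) ≈ 51.1°.

51.1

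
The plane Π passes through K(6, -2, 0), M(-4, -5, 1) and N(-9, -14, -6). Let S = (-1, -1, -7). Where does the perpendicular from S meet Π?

(1, -6, -2)

KM = (-10, -3, 1), KN = (-15, -12, -6); a normal to Π is KM × KN = (30, -75, 75).
Using K: Π has equation 30x - 75y + 75z = 330.
Foot = S − λn with λ = (n·S − d)/|n|² = (-480 − 330)/12150 = -1/15.
Foot = (-1, -1, -7) − (-1/15)·(30, -75, 75) = (1, -6, -2).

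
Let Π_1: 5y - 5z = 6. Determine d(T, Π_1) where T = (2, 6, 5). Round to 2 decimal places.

n·T − d = (0)·(2) + (5)·(6) + (-5)·(5) − 6 = -1; |n| = √50.
Distance = |-1| / √50 = 1/√50 ≈ 0.14.

0.14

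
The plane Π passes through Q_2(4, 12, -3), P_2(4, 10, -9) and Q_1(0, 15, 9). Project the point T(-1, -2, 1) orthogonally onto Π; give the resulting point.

(-4, 10, -3)

Q_2P_2 = (0, -2, -6), Q_2Q_1 = (-4, 3, 12); a normal to Π is Q_2P_2 × Q_2Q_1 = (-6, 24, -8).
Using Q_2: Π has equation -6x + 24y - 8z = 288.
Foot = T − λn with λ = (n·T − d)/|n|² = (-50 − 288)/676 = -1/2.
Foot = (-1, -2, 1) − (-1/2)·(-6, 24, -8) = (-4, 10, -3).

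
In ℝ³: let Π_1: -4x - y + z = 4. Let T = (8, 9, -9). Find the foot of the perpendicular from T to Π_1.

Foot = T − λn with λ = (n·T − d)/|n|² = (-50 − 4)/18 = -3.
Foot = (8, 9, -9) − (-3)·(-4, -1, 1) = (-4, 6, -6).

(-4, 6, -6)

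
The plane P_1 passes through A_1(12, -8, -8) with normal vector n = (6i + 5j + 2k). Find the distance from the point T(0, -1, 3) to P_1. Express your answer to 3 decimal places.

1.861

P_1: n·r = n·A_1 gives 6x + 5y + 2z = 16.
n·T − d = (6)·(0) + (5)·(-1) + (2)·(3) − 16 = -15; |n| = √65.
Distance = |-15| / √65 = 15/√65 ≈ 1.861.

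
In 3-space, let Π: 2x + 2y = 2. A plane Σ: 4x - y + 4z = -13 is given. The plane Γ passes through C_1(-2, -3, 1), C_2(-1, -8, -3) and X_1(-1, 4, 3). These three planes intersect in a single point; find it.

C_1C_2 = (1, -5, -4), C_1X_1 = (1, 7, 2); a normal to Γ is C_1C_2 × C_1X_1 = (18, -6, 12).
Using C_1: Γ has equation 18x - 6y + 12z = -6.
Solving the 3×3 linear system 2x + 2y = 2, 4x - y + 4z = -13, 18x - 6y + 12z = -6 (e.g. by elimination or Cramer's rule, determinant = 72) gives (4, -3, -8).

(4, -3, -8)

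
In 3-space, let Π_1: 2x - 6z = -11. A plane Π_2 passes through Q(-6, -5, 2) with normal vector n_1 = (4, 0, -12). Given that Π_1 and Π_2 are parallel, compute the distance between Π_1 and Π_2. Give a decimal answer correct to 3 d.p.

Π_2: n_1·r = n_1·Q gives 4x - 12z = -48.
Rescale Π_2 by 1/2: 2x - 6z = -24. Then distance = |-11 − (-24)| / √40 ≈ 2.055.

2.055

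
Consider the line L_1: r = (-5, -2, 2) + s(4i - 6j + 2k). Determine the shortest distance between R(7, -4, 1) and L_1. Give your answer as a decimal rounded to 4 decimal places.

Taking (-5, -2, 2) on L_1 with direction v = (4, -6, 2): w = R − (-5, -2, 2) = (12, -2, -1), and w × v = (-10, -28, -64).
Distance = |w × v| / |v| = √4980 / √56 ≈ 9.4302.

9.4302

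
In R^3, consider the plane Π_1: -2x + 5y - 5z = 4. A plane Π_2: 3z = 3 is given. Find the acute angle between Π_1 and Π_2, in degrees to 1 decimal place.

cos θ = |n₁·n₂| / (|n₁||n₂|) = |-15| / (√54 · √9).
θ = arccos(0.68041) ≈ 47.1°.

47.1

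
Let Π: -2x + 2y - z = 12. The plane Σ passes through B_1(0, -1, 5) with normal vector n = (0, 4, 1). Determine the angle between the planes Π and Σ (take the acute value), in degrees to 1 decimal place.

55.5

Σ: n·r = n·B_1 gives 4y + z = 1.
cos θ = |n₁·n₂| / (|n₁||n₂|) = |7| / (√9 · √17).
θ = arccos(0.56592) ≈ 55.5°.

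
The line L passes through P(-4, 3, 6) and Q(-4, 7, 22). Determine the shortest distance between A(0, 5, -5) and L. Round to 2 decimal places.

A direction vector for L is Q − P = (0, 4, 16).
Taking (-4, 3, 6) on L with direction v = (0, 4, 16): w = A − (-4, 3, 6) = (4, 2, -11), and w × v = (76, -64, 16).
Distance = |w × v| / |v| = √10128 / √272 ≈ 6.10.

6.10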